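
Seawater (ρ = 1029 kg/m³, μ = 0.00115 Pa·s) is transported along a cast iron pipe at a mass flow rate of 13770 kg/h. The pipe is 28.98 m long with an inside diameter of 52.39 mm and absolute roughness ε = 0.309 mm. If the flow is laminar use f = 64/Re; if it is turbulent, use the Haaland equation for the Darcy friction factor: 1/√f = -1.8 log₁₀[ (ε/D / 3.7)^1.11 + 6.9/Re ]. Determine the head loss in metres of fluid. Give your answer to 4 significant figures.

ṁ = 13770 kg/h = 13770/3600 = 3.825 kg/s.
A = πD²/4 = π(0.05239)²/4 = 0.002156 m²; mean velocity V = ṁ/(ρA) = 3.825/(1029 · 0.002156) = 1.724 m/s.
Reynolds number Re = ρVD/μ = 1029 · 1.724 · 0.05239 / 0.00115 = 8.083e+04.
Re > 4000 → turbulent. Relative roughness ε/D = 0.000309/0.05239 = 0.0059. Haaland: 1/√f = -1.8 log₁₀[(0.0059/3.7)^1.11 + 6.9/8.083e+04] = -1.8 log₁₀[0.000785 + 8.54e-05] = 5.509, so f = 0.03295.
Darcy-Weisbach: ΔP = f(L/D)(ρV²/2) = 0.03295·(28.98/0.05239)·(1029·1.724²/2) = 0.03295·553.2·1530 = 2.789e+04 Pa.
Head loss h_f = ΔP/(ρg) = 2.789e+04/(1029·9.81) = 2.763 m.

h_f ≈ 2.763 m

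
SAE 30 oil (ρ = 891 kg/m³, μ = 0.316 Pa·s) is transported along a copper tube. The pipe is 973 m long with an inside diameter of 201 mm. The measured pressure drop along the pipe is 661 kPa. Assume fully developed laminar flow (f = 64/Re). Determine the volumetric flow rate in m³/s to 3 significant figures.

Q ≈ 0.0861 m³/s

For laminar flow, f = 64/Re with Re = ρVD/μ, so Darcy-Weisbach reduces to ΔP = 32μLV/D². Solving for V: V = ΔP·D²/(32μL) = 6.61e+05·(0.201)²/(32·0.316·973) = 2.714 m/s.
Check: Re = ρVD/μ = 891·2.714·0.201/0.316 = 1538 < 2300, so the laminar assumption holds.
Q = V·A = 2.714·(π/4·0.201²) = 0.08612 m³/s = 0.0861 m³/s.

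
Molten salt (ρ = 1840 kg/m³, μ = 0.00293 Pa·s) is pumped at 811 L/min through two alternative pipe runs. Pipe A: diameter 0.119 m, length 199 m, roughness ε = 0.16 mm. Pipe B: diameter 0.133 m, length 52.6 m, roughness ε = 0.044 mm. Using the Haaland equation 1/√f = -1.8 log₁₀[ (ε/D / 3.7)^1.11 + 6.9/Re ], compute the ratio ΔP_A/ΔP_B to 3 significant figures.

ΔP_A/ΔP_B ≈ 7.69

Pipe A: V = Q/A = 0.01352/0.01112 = 1.215 m/s; Re = 9.082e+04; ε/D = 0.00134; Haaland → f = 0.02327; ΔP_A = f(L/D)(ρV²/2) = 5.287e+04 Pa.
Pipe B: V = Q/A = 0.01352/0.01389 = 0.9729 m/s; Re = 8.126e+04; ε/D = 0.000331; Haaland → f = 0.01996; ΔP_B = f(L/D)(ρV²/2) = 6876 Pa.
ΔP_A/ΔP_B = 5.287e+04/6876 = 7.69.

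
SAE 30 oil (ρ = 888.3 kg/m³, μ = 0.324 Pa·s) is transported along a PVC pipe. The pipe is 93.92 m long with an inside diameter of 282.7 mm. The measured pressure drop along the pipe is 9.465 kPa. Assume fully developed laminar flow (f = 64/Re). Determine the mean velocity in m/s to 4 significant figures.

V ≈ 0.7768 m/s

For laminar flow, f = 64/Re with Re = ρVD/μ, so Darcy-Weisbach reduces to ΔP = 32μLV/D². Solving for V: V = ΔP·D²/(32μL) = 9465·(0.2827)²/(32·0.324·93.92) = 0.7768 m/s.
Check: Re = ρVD/μ = 888.3·0.7768·0.2827/0.324 = 602.1 < 2300, so the laminar assumption holds.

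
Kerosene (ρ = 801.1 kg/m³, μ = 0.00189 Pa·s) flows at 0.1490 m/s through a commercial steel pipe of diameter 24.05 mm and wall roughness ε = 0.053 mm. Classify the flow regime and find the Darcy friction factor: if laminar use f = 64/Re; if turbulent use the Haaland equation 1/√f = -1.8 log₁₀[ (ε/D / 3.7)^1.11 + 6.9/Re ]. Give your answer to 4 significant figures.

f ≈ 0.04214

Re = ρVD/μ = 801.1·0.149·0.02405/0.00189 = 1519.
Re < 2300 → laminar, so f = 64/Re = 0.04214 (roughness is irrelevant in laminar flow).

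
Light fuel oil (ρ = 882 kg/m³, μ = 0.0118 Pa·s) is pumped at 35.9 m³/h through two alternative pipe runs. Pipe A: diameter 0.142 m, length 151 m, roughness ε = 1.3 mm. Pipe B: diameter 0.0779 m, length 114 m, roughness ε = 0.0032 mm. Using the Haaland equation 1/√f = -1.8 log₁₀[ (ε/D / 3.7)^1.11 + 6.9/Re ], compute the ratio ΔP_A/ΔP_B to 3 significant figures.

ΔP_A/ΔP_B ≈ 0.0997

Pipe A: V = Q/A = 0.009972/0.01584 = 0.6297 m/s; Re = 6683; ε/D = 0.00915; Haaland → f = 0.04441; ΔP_A = f(L/D)(ρV²/2) = 8258 Pa.
Pipe B: V = Q/A = 0.009972/0.004766 = 2.092 m/s; Re = 1.218e+04; ε/D = 4.11e-05; Haaland → f = 0.02932; ΔP_B = f(L/D)(ρV²/2) = 8.284e+04 Pa.
ΔP_A/ΔP_B = 8258/8.284e+04 = 0.0997.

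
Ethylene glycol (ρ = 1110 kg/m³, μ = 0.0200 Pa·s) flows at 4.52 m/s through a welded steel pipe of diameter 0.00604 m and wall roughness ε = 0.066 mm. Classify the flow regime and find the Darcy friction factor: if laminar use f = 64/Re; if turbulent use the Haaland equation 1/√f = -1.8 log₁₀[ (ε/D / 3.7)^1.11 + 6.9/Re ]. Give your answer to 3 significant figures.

Re = ρVD/μ = 1110·4.52·0.00604/0.02 = 1515.
Re < 2300 → laminar, so f = 64/Re = 0.04224 (roughness is irrelevant in laminar flow).

f ≈ 0.0422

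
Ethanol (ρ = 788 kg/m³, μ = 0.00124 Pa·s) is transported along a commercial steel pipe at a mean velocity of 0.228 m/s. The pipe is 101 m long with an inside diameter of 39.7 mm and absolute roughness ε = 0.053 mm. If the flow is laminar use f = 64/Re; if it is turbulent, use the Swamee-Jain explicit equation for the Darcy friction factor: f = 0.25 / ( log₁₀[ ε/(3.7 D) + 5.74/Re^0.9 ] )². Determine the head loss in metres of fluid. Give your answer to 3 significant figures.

Reynolds number Re = ρVD/μ = 788 · 0.228 · 0.0397 / 0.00124 = 5752.
Re > 4000 → turbulent. Relative roughness ε/D = 5.3e-05/0.0397 = 0.00134. Swamee-Jain: f = 0.25/(log₁₀[0.00134/3.7 + 5.74/5752^0.9])² = 0.25/(log₁₀[0.000361 + 0.00237])² = 0.25/(-2.563)² = 0.03804.
Darcy-Weisbach: ΔP = f(L/D)(ρV²/2) = 0.03804·(101/0.0397)·(788·0.228²/2) = 0.03804·2544·20.48 = 1982 Pa.
Head loss h_f = ΔP/(ρg) = 1982/(788·9.81) = 0.256 m.

h_f ≈ 0.256 m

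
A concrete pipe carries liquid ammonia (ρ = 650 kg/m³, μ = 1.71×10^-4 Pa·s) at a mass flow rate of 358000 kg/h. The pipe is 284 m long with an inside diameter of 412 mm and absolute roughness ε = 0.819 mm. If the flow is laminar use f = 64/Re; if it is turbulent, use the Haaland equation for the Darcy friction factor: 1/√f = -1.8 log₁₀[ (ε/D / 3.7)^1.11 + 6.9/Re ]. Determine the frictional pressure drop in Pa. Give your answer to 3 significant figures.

ΔP ≈ 6940 Pa

ṁ = 358000 kg/h = 358000/3600 = 99.44 kg/s.
A = πD²/4 = π(0.412)²/4 = 0.1333 m²; mean velocity V = ṁ/(ρA) = 99.44/(650 · 0.1333) = 1.148 m/s.
Reynolds number Re = ρVD/μ = 650 · 1.148 · 0.412 / 0.000171 = 1.797e+06.
Re > 4000 → turbulent. Relative roughness ε/D = 0.000819/0.412 = 0.00199. Haaland: 1/√f = -1.8 log₁₀[(0.00199/3.7)^1.11 + 6.9/1.797e+06] = -1.8 log₁₀[0.000235 + 3.84e-06] = 6.52, so f = 0.02352.
Darcy-Weisbach: ΔP = f(L/D)(ρV²/2) = 0.02352·(284/0.412)·(650·1.148²/2) = 0.02352·689.3·428 = 6939 Pa.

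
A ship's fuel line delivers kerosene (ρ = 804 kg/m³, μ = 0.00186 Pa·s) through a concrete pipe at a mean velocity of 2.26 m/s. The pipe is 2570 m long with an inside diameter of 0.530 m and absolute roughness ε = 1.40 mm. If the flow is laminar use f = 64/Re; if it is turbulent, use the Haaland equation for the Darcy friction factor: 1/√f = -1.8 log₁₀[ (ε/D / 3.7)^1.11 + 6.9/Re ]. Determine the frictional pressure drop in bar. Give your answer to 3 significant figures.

Reynolds number Re = ρVD/μ = 804 · 2.26 · 0.53 / 0.00186 = 5.178e+05.
Re > 4000 → turbulent. Relative roughness ε/D = 0.0014/0.53 = 0.00264. Haaland: 1/√f = -1.8 log₁₀[(0.00264/3.7)^1.11 + 6.9/5.178e+05] = -1.8 log₁₀[0.000322 + 1.33e-05] = 6.255, so f = 0.02556.
Darcy-Weisbach: ΔP = f(L/D)(ρV²/2) = 0.02556·(2570/0.53)·(804·2.26²/2) = 0.02556·4849·2053 = 2.545e+05 Pa.
ΔP = 2.545e+05 Pa = 2.55 bar.

ΔP ≈ 2.55 bar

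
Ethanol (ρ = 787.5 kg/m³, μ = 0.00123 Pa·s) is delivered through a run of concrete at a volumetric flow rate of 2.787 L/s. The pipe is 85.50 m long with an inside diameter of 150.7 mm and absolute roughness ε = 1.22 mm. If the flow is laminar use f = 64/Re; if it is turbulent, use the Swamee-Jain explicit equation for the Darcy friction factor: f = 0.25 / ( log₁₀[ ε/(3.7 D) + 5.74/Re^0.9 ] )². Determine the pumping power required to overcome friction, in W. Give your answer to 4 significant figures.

Q = 2.787 L/s = 2.787/1000 = 0.002787 m³/s.
Cross-sectional area A = πD²/4 = π(0.1507)²/4 = 0.01784 m²; mean velocity V = Q/A = 0.002787/0.01784 = 0.1563 m/s.
Reynolds number Re = ρVD/μ = 787.5 · 0.1563 · 0.1507 / 0.00123 = 1.508e+04.
Re > 4000 → turbulent. Relative roughness ε/D = 0.00122/0.1507 = 0.0081. Swamee-Jain: f = 0.25/(log₁₀[0.0081/3.7 + 5.74/1.508e+04^0.9])² = 0.25/(log₁₀[0.00219 + 0.000996])² = 0.25/(-2.497)² = 0.0401.
Darcy-Weisbach: ΔP = f(L/D)(ρV²/2) = 0.0401·(85.5/0.1507)·(787.5·0.1563²/2) = 0.0401·567.4·9.613 = 218.7 Pa.
Pumping power P = QΔP = 0.002787·218.7 = 0.60949 W = 0.6095 W.

P ≈ 0.6095 W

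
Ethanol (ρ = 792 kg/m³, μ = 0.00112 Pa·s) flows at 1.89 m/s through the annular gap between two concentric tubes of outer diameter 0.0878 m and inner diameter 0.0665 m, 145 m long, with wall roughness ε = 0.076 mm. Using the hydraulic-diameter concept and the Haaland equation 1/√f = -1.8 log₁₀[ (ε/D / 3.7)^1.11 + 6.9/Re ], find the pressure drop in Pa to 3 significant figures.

Hydraulic diameter D_h = 4A/P = D_o - D_i = 0.0878 - 0.0665 = 0.0213 m.
Re = ρVD_h/μ = 792·1.89·0.0213/0.00112 = 2.847e+04.
ε/D_h = 7.6e-05/0.0213 = 0.00357; Haaland gives 1/√f = -1.8 log₁₀[0.000449+0.000242] = 5.688, so f = 0.03091.
ΔP = f(L/D_h)(ρV²/2) = 0.03091·145/0.0213·1415 = 2.976e+05 Pa.

ΔP ≈ 298000 Pa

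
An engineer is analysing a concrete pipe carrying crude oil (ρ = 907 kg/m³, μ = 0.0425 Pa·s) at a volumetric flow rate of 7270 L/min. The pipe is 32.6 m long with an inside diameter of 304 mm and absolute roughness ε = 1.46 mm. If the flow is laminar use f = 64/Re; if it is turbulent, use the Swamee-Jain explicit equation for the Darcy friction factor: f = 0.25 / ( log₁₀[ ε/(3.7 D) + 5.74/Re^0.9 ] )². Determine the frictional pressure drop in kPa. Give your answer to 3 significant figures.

ΔP ≈ 5.10 kPa

Q = 7270 L/min = 7270/60000 = 0.1212 m³/s.
Cross-sectional area A = πD²/4 = π(0.304)²/4 = 0.07258 m²; mean velocity V = Q/A = 0.1212/0.07258 = 1.669 m/s.
Reynolds number Re = ρVD/μ = 907 · 1.669 · 0.304 / 0.0425 = 1.083e+04.
Re > 4000 → turbulent. Relative roughness ε/D = 0.00146/0.304 = 0.0048. Swamee-Jain: f = 0.25/(log₁₀[0.0048/3.7 + 5.74/1.083e+04^0.9])² = 0.25/(log₁₀[0.0013 + 0.00134])² = 0.25/(-2.578)² = 0.0376.
Darcy-Weisbach: ΔP = f(L/D)(ρV²/2) = 0.0376·(32.6/0.304)·(907·1.669²/2) = 0.0376·107.2·1264 = 5096 Pa.
ΔP = 5096 Pa = 5.10 kPa.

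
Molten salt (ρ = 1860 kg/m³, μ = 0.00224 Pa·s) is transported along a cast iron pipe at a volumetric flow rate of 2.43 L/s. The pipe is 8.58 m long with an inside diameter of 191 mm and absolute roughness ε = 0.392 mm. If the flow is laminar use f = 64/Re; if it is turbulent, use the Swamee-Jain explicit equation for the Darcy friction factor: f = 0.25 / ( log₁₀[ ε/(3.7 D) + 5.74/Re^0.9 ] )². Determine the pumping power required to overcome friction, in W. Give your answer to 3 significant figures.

Q = 2.43 L/s = 2.43/1000 = 0.00243 m³/s.
Cross-sectional area A = πD²/4 = π(0.191)²/4 = 0.02865 m²; mean velocity V = Q/A = 0.00243/0.02865 = 0.08481 m/s.
Reynolds number Re = ρVD/μ = 1860 · 0.08481 · 0.191 / 0.00224 = 1.345e+04.
Re > 4000 → turbulent. Relative roughness ε/D = 0.000392/0.191 = 0.00205. Swamee-Jain: f = 0.25/(log₁₀[0.00205/3.7 + 5.74/1.345e+04^0.9])² = 0.25/(log₁₀[0.000555 + 0.0011])² = 0.25/(-2.78)² = 0.03234.
Darcy-Weisbach: ΔP = f(L/D)(ρV²/2) = 0.03234·(8.58/0.191)·(1860·0.08481²/2) = 0.03234·44.92·6.689 = 9.719 Pa.
Pumping power P = QΔP = 0.00243·9.719 = 0.02362 W = 0.0236 W.

P ≈ 0.0236 W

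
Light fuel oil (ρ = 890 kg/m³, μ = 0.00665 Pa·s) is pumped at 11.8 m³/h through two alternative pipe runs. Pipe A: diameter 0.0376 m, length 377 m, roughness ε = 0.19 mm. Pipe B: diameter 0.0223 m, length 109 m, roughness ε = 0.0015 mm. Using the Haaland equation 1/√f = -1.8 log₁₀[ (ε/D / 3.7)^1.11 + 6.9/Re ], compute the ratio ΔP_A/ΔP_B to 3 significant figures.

ΔP_A/ΔP_B ≈ 0.368

Pipe A: V = Q/A = 0.003278/0.00111 = 2.952 m/s; Re = 1.485e+04; ε/D = 0.00505; Haaland → f = 0.0355; ΔP_A = f(L/D)(ρV²/2) = 1.38e+06 Pa.
Pipe B: V = Q/A = 0.003278/0.0003906 = 8.392 m/s; Re = 2.505e+04; ε/D = 6.73e-05; Haaland → f = 0.02447; ΔP_B = f(L/D)(ρV²/2) = 3.749e+06 Pa.
ΔP_A/ΔP_B = 1.38e+06/3.749e+06 = 0.368.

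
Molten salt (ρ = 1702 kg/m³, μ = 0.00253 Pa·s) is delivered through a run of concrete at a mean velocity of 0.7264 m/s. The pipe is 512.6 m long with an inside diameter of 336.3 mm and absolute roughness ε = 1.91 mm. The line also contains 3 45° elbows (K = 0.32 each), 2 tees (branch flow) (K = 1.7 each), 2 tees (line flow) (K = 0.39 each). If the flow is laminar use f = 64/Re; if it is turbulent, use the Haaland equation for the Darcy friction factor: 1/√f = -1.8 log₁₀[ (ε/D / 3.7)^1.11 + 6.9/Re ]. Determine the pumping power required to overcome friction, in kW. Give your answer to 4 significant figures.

Reynolds number Re = ρVD/μ = 1702 · 0.7264 · 0.3363 / 0.00253 = 1.643e+05.
Re > 4000 → turbulent. Relative roughness ε/D = 0.00191/0.3363 = 0.00568. Haaland: 1/√f = -1.8 log₁₀[(0.00568/3.7)^1.11 + 6.9/1.643e+05] = -1.8 log₁₀[0.000753 + 4.2e-05] = 5.58, so f = 0.03212.
Total minor-loss coefficient ΣK = 3·0.32 + 2·1.7 + 2·0.39 = 5.14.
ΔP = [f·L/D + ΣK]·(ρV²/2) = [0.03212·512.6/0.3363 + 5.14]·(1702·0.7264²/2) = [48.96 + 5.14]·449 = 2.429e+04 Pa.
Q = V·A = 0.7264·0.08883 = 0.06452 m³/s.
Pumping power P = QΔP = 0.06452·2.429e+04 = 1567.4 W = 1.567 kW.

P ≈ 1.567 kW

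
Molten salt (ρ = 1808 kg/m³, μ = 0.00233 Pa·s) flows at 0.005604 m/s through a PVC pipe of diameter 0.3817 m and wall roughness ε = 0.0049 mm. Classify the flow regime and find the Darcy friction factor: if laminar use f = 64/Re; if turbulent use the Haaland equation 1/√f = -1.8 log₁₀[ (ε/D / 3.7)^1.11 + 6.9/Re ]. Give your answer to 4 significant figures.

Re = ρVD/μ = 1808·0.005604·0.3817/0.00233 = 1660.
Re < 2300 → laminar, so f = 64/Re = 0.03856 (roughness is irrelevant in laminar flow).

f ≈ 0.03856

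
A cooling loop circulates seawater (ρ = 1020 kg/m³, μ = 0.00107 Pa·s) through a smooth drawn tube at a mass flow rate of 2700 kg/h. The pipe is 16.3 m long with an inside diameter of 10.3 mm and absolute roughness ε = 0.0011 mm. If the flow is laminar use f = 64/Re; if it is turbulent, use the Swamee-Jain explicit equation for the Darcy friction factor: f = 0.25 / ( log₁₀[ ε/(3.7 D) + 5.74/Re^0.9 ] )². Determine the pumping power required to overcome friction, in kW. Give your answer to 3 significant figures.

ṁ = 2700 kg/h = 2700/3600 = 0.75 kg/s.
A = πD²/4 = π(0.0103)²/4 = 8.332e-05 m²; mean velocity V = ṁ/(ρA) = 0.75/(1020 · 8.332e-05) = 8.825 m/s.
Reynolds number Re = ρVD/μ = 1020 · 8.825 · 0.0103 / 0.00107 = 8.665e+04.
Re > 4000 → turbulent. Relative roughness ε/D = 1.1e-06/0.0103 = 0.000107. Swamee-Jain: f = 0.25/(log₁₀[0.000107/3.7 + 5.74/8.665e+04^0.9])² = 0.25/(log₁₀[2.89e-05 + 0.000207])² = 0.25/(-3.628)² = 0.01899.
Darcy-Weisbach: ΔP = f(L/D)(ρV²/2) = 0.01899·(16.3/0.0103)·(1020·8.825²/2) = 0.01899·1583·3.972e+04 = 1.194e+06 Pa.
Q = ṁ/ρ = 0.75/1020 = 0.0007353 m³/s.
Pumping power P = QΔP = 0.0007353·1.194e+06 = 877.7 W = 0.878 kW.

P ≈ 0.878 kW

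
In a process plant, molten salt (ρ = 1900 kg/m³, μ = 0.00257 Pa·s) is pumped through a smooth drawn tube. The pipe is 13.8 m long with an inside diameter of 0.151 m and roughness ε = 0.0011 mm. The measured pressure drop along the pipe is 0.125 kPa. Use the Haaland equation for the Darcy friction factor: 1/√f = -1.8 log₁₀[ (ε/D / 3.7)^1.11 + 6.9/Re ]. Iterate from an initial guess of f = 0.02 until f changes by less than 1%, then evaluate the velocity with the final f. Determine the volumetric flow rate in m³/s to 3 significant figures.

Rearranging Darcy-Weisbach: V = √(2·ΔP·D/(f·L·ρ)). With ε/D = 1.1e-06/0.151 = 7.28e-06, iterate starting from f = 0.02:
  f = 0.02 → V = √(2·125·0.151/(0.02·13.8·1900)) = 0.2683 m/s; Re = ρVD/μ = 2.995e+04; f → 0.02334
  f = 0.02334 → V = 0.2484 m/s; Re = 2.773e+04; f → 0.02377
  f = 0.02377 → V = 0.2461 m/s; Re = 2.747e+04; f → 0.02382
Converged (Δf/f < 1%). With the final f = 0.02382: V = √(2·125·0.151/(0.02382·13.8·1900)) = 0.2458 m/s.
Q = V·A = 0.2458·(π/4·0.151²) = 0.004402 m³/s = 0.00440 m³/s.

Q ≈ 0.00440 m³/s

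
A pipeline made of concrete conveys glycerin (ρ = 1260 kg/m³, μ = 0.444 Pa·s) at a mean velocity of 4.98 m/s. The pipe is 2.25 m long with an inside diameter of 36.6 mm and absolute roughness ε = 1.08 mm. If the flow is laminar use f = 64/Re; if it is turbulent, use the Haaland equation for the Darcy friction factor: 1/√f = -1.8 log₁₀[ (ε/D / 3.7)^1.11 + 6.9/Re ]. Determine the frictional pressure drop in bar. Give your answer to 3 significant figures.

ΔP ≈ 1.19 bar

Reynolds number Re = ρVD/μ = 1260 · 4.98 · 0.0366 / 0.444 = 517.2.
Re < 2300 → laminar flow, so f = 64/Re = 64/517.2 = 0.1237 (the turbulent correlation is not needed).
Darcy-Weisbach: ΔP = f(L/D)(ρV²/2) = 0.1237·(2.25/0.0366)·(1260·4.98²/2) = 0.1237·61.48·1.562e+04 = 1.188e+05 Pa.
ΔP = 1.188e+05 Pa = 1.19 bar.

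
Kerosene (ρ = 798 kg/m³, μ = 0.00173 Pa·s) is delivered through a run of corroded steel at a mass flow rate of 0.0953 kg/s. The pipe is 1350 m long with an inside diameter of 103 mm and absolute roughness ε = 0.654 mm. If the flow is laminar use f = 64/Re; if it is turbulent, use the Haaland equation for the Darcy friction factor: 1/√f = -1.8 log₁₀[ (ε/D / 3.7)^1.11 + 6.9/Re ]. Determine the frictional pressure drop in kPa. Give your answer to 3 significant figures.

ΔP ≈ 0.101 kPa

A = πD²/4 = π(0.103)²/4 = 0.008332 m²; mean velocity V = ṁ/(ρA) = 0.0953/(798 · 0.008332) = 0.01433 m/s.
Reynolds number Re = ρVD/μ = 798 · 0.01433 · 0.103 / 0.00173 = 681.
Re < 2300 → laminar flow, so f = 64/Re = 64/681 = 0.09399 (the turbulent correlation is not needed).
Darcy-Weisbach: ΔP = f(L/D)(ρV²/2) = 0.09399·(1350/0.103)·(798·0.01433²/2) = 0.09399·1.311e+04·0.08196 = 101 Pa.
ΔP = 101 Pa = 0.101 kPa.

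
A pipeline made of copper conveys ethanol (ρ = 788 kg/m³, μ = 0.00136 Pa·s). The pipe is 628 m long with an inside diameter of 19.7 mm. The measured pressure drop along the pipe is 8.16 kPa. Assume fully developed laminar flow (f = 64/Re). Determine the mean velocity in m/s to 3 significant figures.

V ≈ 0.116 m/s

For laminar flow, f = 64/Re with Re = ρVD/μ, so Darcy-Weisbach reduces to ΔP = 32μLV/D². Solving for V: V = ΔP·D²/(32μL) = 8160·(0.0197)²/(32·0.00136·628) = 0.1159 m/s.
Check: Re = ρVD/μ = 788·0.1159·0.0197/0.00136 = 1323 < 2300, so the laminar assumption holds.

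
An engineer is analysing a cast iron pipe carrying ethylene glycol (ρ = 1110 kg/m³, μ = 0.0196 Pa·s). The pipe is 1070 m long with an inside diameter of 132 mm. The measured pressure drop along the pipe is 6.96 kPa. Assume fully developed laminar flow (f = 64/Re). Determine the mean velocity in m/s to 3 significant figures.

V ≈ 0.181 m/s

For laminar flow, f = 64/Re with Re = ρVD/μ, so Darcy-Weisbach reduces to ΔP = 32μLV/D². Solving for V: V = ΔP·D²/(32μL) = 6960·(0.132)²/(32·0.0196·1070) = 0.1807 m/s.
Check: Re = ρVD/μ = 1110·0.1807·0.132/0.0196 = 1351 < 2300, so the laminar assumption holds.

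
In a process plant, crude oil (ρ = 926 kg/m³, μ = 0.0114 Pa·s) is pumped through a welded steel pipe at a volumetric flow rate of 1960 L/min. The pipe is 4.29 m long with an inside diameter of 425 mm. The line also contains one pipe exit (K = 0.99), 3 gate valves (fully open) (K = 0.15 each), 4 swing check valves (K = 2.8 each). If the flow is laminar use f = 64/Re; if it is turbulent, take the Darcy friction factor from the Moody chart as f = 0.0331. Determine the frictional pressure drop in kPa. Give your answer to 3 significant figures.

ΔP ≈ 0.319 kPa

Q = 1960 L/min = 1960/60000 = 0.03267 m³/s.
Cross-sectional area A = πD²/4 = π(0.425)²/4 = 0.1419 m²; mean velocity V = Q/A = 0.03267/0.1419 = 0.2303 m/s.
Reynolds number Re = ρVD/μ = 926 · 0.2303 · 0.425 / 0.0114 = 7949.
Re > 4000 → turbulent; use the Moody-chart value f = 0.0331.
Total minor-loss coefficient ΣK = 1·0.99 + 3·0.15 + 4·2.8 = 12.6.
ΔP = [f·L/D + ΣK]·(ρV²/2) = [0.0331·4.29/0.425 + 12.6]·(926·0.2303²/2) = [0.3341 + 12.6]·24.55 = 318.5 Pa.
ΔP = 318.5 Pa = 0.319 kPa.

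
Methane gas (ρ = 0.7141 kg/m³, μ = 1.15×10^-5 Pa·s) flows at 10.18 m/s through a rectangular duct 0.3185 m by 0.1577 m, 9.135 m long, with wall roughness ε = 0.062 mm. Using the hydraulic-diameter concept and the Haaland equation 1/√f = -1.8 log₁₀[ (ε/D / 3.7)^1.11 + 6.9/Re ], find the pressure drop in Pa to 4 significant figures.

Hydraulic diameter D_h = 4A/P = 4·(0.3185·0.1577)/(2·(0.3185+0.1577)) = 0.2009/0.9524 = 0.211 m.
Re = ρVD_h/μ = 0.7141·10.18·0.211/1.15e-05 = 1.333e+05.
ε/D_h = 6.2e-05/0.211 = 0.000294; Haaland gives 1/√f = -1.8 log₁₀[2.81e-05+5.17e-05] = 7.376, so f = 0.01838.
ΔP = f(L/D_h)(ρV²/2) = 0.01838·9.135/0.211·37 = 29.45 Pa.

ΔP ≈ 29.45 Pa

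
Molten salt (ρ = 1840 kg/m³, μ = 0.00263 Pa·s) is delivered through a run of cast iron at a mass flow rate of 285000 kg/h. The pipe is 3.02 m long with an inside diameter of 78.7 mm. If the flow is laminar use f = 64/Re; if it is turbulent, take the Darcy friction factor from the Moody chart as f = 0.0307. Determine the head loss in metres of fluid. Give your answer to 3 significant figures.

h_f ≈ 4.70 m

ṁ = 285000 kg/h = 285000/3600 = 79.17 kg/s.
A = πD²/4 = π(0.0787)²/4 = 0.004865 m²; mean velocity V = ṁ/(ρA) = 79.17/(1840 · 0.004865) = 8.845 m/s.
Reynolds number Re = ρVD/μ = 1840 · 8.845 · 0.0787 / 0.00263 = 4.87e+05.
Re > 4000 → turbulent; use the Moody-chart value f = 0.0307.
Darcy-Weisbach: ΔP = f(L/D)(ρV²/2) = 0.0307·(3.02/0.0787)·(1840·8.845²/2) = 0.0307·38.37·7.197e+04 = 8.479e+04 Pa.
Head loss h_f = ΔP/(ρg) = 8.479e+04/(1840·9.81) = 4.70 m.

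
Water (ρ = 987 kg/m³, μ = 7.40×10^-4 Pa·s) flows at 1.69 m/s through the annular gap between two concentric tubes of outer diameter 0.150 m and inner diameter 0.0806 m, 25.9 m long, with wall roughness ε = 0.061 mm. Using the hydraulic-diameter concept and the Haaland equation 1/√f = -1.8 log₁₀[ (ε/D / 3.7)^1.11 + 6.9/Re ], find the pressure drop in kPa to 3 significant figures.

ΔP ≈ 10.9 kPa

Hydraulic diameter D_h = 4A/P = D_o - D_i = 0.15 - 0.0806 = 0.0694 m.
Re = ρVD_h/μ = 987·1.69·0.0694/0.00074 = 1.564e+05.
ε/D_h = 6.1e-05/0.0694 = 0.000879; Haaland gives 1/√f = -1.8 log₁₀[9.49e-05+4.41e-05] = 6.943, so f = 0.02075.
ΔP = f(L/D_h)(ρV²/2) = 0.02075·25.9/0.0694·1409 = 1.091e+04 Pa.
ΔP = 10.9 kPa.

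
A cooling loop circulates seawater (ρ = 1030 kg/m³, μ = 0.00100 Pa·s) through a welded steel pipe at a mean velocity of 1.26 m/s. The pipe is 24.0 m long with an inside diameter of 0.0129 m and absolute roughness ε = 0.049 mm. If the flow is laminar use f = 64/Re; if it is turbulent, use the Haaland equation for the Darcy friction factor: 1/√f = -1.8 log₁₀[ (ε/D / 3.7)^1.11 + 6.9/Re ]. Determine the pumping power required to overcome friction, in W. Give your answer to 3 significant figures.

P ≈ 8.32 W

Reynolds number Re = ρVD/μ = 1030 · 1.26 · 0.0129 / 0.001 = 1.674e+04.
Re > 4000 → turbulent. Relative roughness ε/D = 4.9e-05/0.0129 = 0.0038. Haaland: 1/√f = -1.8 log₁₀[(0.0038/3.7)^1.11 + 6.9/1.674e+04] = -1.8 log₁₀[0.000482 + 0.000412] = 5.488, so f = 0.0332.
Darcy-Weisbach: ΔP = f(L/D)(ρV²/2) = 0.0332·(24/0.0129)·(1030·1.26²/2) = 0.0332·1860·817.6 = 5.051e+04 Pa.
Q = V·A = 1.26·0.0001307 = 0.0001647 m³/s.
Pumping power P = QΔP = 0.0001647·5.051e+04 = 8.318 W = 8.32 W.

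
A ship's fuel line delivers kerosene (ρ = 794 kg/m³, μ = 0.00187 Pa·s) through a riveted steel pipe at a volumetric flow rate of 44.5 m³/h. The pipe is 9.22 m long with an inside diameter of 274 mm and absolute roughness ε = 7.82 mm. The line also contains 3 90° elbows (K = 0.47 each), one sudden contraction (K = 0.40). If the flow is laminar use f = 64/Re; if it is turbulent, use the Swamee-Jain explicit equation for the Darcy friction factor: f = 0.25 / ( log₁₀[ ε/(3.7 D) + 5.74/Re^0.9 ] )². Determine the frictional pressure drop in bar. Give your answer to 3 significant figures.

ΔP ≈ 6.56×10^-4 bar

Q = 44.5 m³/h = 44.5/3600 = 0.01236 m³/s.
Cross-sectional area A = πD²/4 = π(0.274)²/4 = 0.05896 m²; mean velocity V = Q/A = 0.01236/0.05896 = 0.2096 m/s.
Reynolds number Re = ρVD/μ = 794 · 0.2096 · 0.274 / 0.00187 = 2.439e+04.
Re > 4000 → turbulent. Relative roughness ε/D = 0.00782/0.274 = 0.0285. Swamee-Jain: f = 0.25/(log₁₀[0.0285/3.7 + 5.74/2.439e+04^0.9])² = 0.25/(log₁₀[0.00771 + 0.000646])² = 0.25/(-2.078)² = 0.05791.
Total minor-loss coefficient ΣK = 3·0.47 + 1·0.4 = 1.81.
ΔP = [f·L/D + ΣK]·(ρV²/2) = [0.05791·9.22/0.274 + 1.81]·(794·0.2096²/2) = [1.949 + 1.81]·17.45 = 65.58 Pa.
ΔP = 65.58 Pa = 6.56×10^-4 bar.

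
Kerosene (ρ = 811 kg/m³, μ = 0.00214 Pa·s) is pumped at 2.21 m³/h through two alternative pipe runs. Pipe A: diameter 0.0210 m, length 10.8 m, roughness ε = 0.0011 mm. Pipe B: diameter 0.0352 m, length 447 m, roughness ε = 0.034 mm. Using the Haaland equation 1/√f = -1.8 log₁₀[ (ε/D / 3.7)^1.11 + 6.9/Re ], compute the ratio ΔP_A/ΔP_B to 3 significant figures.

Pipe A: V = Q/A = 0.0006139/0.0003464 = 1.772 m/s; Re = 1.411e+04; ε/D = 5.24e-05; Haaland → f = 0.02822; ΔP_A = f(L/D)(ρV²/2) = 1.849e+04 Pa.
Pipe B: V = Q/A = 0.0006139/0.0009731 = 0.6308 m/s; Re = 8415; ε/D = 0.000966; Haaland → f = 0.03354; ΔP_B = f(L/D)(ρV²/2) = 6.872e+04 Pa.
ΔP_A/ΔP_B = 1.849e+04/6.872e+04 = 0.269.

ΔP_A/ΔP_B ≈ 0.269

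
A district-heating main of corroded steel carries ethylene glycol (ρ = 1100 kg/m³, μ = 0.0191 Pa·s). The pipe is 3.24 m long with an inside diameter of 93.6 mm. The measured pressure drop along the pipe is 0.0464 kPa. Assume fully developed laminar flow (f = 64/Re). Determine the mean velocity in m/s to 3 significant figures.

V ≈ 0.205 m/s

For laminar flow, f = 64/Re with Re = ρVD/μ, so Darcy-Weisbach reduces to ΔP = 32μLV/D². Solving for V: V = ΔP·D²/(32μL) = 46.4·(0.0936)²/(32·0.0191·3.24) = 0.2053 m/s.
Check: Re = ρVD/μ = 1100·0.2053·0.0936/0.0191 = 1107 < 2300, so the laminar assumption holds.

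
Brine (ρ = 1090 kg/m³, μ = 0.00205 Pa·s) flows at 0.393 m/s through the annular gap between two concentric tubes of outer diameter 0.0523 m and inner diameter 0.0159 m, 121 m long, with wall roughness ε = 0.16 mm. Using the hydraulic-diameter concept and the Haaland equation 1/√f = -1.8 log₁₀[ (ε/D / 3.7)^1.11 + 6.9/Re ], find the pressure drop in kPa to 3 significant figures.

ΔP ≈ 10.8 kPa

Hydraulic diameter D_h = 4A/P = D_o - D_i = 0.0523 - 0.0159 = 0.0364 m.
Re = ρVD_h/μ = 1090·0.393·0.0364/0.00205 = 7606.
ε/D_h = 0.00016/0.0364 = 0.0044; Haaland gives 1/√f = -1.8 log₁₀[0.000566+0.000907] = 5.097, so f = 0.03849.
ΔP = f(L/D_h)(ρV²/2) = 0.03849·121/0.0364·84.17 = 1.077e+04 Pa.
ΔP = 10.8 kPa.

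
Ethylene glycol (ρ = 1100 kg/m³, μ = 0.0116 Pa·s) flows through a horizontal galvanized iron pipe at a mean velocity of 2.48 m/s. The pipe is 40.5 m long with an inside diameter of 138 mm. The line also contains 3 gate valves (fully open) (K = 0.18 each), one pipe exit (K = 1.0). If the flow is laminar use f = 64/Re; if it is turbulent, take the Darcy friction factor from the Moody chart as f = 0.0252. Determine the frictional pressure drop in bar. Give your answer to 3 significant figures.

Reynolds number Re = ρVD/μ = 1100 · 2.48 · 0.138 / 0.0116 = 3.245e+04.
Re > 4000 → turbulent; use the Moody-chart value f = 0.0252.
Total minor-loss coefficient ΣK = 3·0.18 + 1·1 = 1.54.
ΔP = [f·L/D + ΣK]·(ρV²/2) = [0.0252·40.5/0.138 + 1.54]·(1100·2.48²/2) = [7.396 + 1.54]·3383 = 3.023e+04 Pa.
ΔP = 3.023e+04 Pa = 0.302 bar.

ΔP ≈ 0.302 bar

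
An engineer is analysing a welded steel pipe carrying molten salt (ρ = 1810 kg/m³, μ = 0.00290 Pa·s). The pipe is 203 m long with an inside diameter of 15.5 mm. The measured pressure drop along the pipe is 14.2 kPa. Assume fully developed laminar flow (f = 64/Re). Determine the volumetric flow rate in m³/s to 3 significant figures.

For laminar flow, f = 64/Re with Re = ρVD/μ, so Darcy-Weisbach reduces to ΔP = 32μLV/D². Solving for V: V = ΔP·D²/(32μL) = 1.42e+04·(0.0155)²/(32·0.0029·203) = 0.1811 m/s.
Check: Re = ρVD/μ = 1810·0.1811·0.0155/0.0029 = 1752 < 2300, so the laminar assumption holds.
Q = V·A = 0.1811·(π/4·0.0155²) = 3.417e-05 m³/s = 3.42×10^-5 m³/s.

Q ≈ 3.42×10^-5 m³/s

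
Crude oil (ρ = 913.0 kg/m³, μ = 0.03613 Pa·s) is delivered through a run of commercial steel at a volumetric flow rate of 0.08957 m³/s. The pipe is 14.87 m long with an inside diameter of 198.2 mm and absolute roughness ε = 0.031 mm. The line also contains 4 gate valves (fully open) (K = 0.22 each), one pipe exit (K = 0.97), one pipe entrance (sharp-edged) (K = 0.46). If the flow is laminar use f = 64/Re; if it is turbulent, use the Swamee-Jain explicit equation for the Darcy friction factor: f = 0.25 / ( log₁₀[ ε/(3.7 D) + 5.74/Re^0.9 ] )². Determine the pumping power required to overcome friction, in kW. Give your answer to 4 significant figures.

Cross-sectional area A = πD²/4 = π(0.1982)²/4 = 0.03085 m²; mean velocity V = Q/A = 0.08957/0.03085 = 2.903 m/s.
Reynolds number Re = ρVD/μ = 913 · 2.903 · 0.1982 / 0.0361 = 1.454e+04.
Re > 4000 → turbulent. Relative roughness ε/D = 3.1e-05/0.1982 = 0.000156. Swamee-Jain: f = 0.25/(log₁₀[0.000156/3.7 + 5.74/1.454e+04^0.9])² = 0.25/(log₁₀[4.23e-05 + 0.00103])² = 0.25/(-2.97)² = 0.02834.
Total minor-loss coefficient ΣK = 4·0.22 + 1·0.97 + 1·0.46 = 2.31.
ΔP = [f·L/D + ΣK]·(ρV²/2) = [0.02834·14.87/0.1982 + 2.31]·(913·2.903²/2) = [2.126 + 2.31]·3847 = 1.707e+04 Pa.
Pumping power P = QΔP = 0.08957·1.707e+04 = 1528.9 W = 1.529 kW.

P ≈ 1.529 kW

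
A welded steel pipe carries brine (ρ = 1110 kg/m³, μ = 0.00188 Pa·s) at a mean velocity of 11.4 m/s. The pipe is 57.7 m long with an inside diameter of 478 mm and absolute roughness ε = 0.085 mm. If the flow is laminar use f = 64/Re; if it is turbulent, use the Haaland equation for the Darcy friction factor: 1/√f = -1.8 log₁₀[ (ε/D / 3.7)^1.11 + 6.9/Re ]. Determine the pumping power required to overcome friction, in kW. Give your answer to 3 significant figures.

P ≈ 245 kW

Reynolds number Re = ρVD/μ = 1110 · 11.4 · 0.478 / 0.00188 = 3.217e+06.
Re > 4000 → turbulent. Relative roughness ε/D = 8.5e-05/0.478 = 0.000178. Haaland: 1/√f = -1.8 log₁₀[(0.000178/3.7)^1.11 + 6.9/3.217e+06] = -1.8 log₁₀[1.61e-05 + 2.14e-06] = 8.53, so f = 0.01374.
Darcy-Weisbach: ΔP = f(L/D)(ρV²/2) = 0.01374·(57.7/0.478)·(1110·11.4²/2) = 0.01374·120.7·7.213e+04 = 1.197e+05 Pa.
Q = V·A = 11.4·0.1795 = 2.046 m³/s.
Pumping power P = QΔP = 2.046·1.197e+05 = 244800 W = 245 kW.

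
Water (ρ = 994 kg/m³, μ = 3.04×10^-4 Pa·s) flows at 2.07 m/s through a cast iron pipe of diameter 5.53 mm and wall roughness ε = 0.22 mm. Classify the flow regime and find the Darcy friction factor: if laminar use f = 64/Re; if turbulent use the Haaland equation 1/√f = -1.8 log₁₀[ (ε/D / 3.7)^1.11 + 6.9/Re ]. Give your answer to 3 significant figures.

Re = ρVD/μ = 994·2.07·0.00553/0.000304 = 3.743e+04.
Re > 4000 → turbulent. ε/D = 0.00022/0.00553 = 0.0398; Haaland: 1/√f = -1.8 log₁₀[0.00653 + 0.000184] = 3.911, so f = 0.06537.

f ≈ 0.0654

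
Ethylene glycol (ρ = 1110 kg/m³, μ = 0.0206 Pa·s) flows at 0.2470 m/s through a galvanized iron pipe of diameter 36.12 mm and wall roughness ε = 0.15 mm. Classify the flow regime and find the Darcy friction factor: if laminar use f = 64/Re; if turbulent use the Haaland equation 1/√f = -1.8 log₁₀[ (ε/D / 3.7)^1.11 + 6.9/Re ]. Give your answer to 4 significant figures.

Re = ρVD/μ = 1110·0.247·0.03612/0.0206 = 480.7.
Re < 2300 → laminar, so f = 64/Re = 0.1331 (roughness is irrelevant in laminar flow).

f ≈ 0.1331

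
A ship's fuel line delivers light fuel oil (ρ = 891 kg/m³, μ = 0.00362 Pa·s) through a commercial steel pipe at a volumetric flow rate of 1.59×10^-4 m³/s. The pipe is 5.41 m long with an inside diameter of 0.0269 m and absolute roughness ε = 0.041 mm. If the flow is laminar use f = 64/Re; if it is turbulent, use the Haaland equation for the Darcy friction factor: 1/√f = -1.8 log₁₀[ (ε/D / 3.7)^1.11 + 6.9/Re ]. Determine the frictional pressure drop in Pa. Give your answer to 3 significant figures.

Cross-sectional area A = πD²/4 = π(0.0269)²/4 = 0.0005683 m²; mean velocity V = Q/A = 0.000159/0.0005683 = 0.2798 m/s.
Reynolds number Re = ρVD/μ = 891 · 0.2798 · 0.0269 / 0.00362 = 1852.
Re < 2300 → laminar flow, so f = 64/Re = 64/1852 = 0.03455 (the turbulent correlation is not needed).
Darcy-Weisbach: ΔP = f(L/D)(ρV²/2) = 0.03455·(5.41/0.0269)·(891·0.2798²/2) = 0.03455·201.1·34.87 = 242.3 Pa.

ΔP ≈ 242 Pa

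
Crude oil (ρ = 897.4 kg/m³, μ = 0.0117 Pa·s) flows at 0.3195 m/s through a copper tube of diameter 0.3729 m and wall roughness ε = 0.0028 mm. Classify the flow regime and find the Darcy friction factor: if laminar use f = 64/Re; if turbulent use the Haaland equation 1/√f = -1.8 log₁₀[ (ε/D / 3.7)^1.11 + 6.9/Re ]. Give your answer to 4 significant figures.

Re = ρVD/μ = 897.4·0.3195·0.3729/0.0117 = 9138.
Re > 4000 → turbulent. ε/D = 2.8e-06/0.3729 = 7.51e-06; Haaland: 1/√f = -1.8 log₁₀[4.8e-07 + 0.000755] = 5.619, so f = 0.03167.

f ≈ 0.03167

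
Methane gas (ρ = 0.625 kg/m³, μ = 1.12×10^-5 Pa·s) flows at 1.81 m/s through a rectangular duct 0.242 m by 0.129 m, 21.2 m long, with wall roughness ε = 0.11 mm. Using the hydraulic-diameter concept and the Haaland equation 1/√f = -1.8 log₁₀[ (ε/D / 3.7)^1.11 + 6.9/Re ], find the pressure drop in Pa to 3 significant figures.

Hydraulic diameter D_h = 4A/P = 4·(0.242·0.129)/(2·(0.242+0.129)) = 0.1249/0.742 = 0.1683 m.
Re = ρVD_h/μ = 0.625·1.81·0.1683/1.12e-05 = 1.7e+04.
ε/D_h = 0.00011/0.1683 = 0.000654; Haaland gives 1/√f = -1.8 log₁₀[6.83e-05+0.000406] = 5.983, so f = 0.02793.
ΔP = f(L/D_h)(ρV²/2) = 0.02793·21.2/0.1683·1.024 = 3.603 Pa.

ΔP ≈ 3.60 Pa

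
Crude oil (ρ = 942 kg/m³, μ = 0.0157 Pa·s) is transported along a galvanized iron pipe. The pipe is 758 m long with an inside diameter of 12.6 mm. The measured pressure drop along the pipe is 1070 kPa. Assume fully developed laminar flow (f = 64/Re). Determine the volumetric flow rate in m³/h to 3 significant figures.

Q ≈ 0.200 m³/h

For laminar flow, f = 64/Re with Re = ρVD/μ, so Darcy-Weisbach reduces to ΔP = 32μLV/D². Solving for V: V = ΔP·D²/(32μL) = 1.07e+06·(0.0126)²/(32·0.0157·758) = 0.4461 m/s.
Check: Re = ρVD/μ = 942·0.4461·0.0126/0.0157 = 337.2 < 2300, so the laminar assumption holds.
Q = V·A = 0.4461·(π/4·0.0126²) = 5.562e-05 m³/s = 0.200 m³/h.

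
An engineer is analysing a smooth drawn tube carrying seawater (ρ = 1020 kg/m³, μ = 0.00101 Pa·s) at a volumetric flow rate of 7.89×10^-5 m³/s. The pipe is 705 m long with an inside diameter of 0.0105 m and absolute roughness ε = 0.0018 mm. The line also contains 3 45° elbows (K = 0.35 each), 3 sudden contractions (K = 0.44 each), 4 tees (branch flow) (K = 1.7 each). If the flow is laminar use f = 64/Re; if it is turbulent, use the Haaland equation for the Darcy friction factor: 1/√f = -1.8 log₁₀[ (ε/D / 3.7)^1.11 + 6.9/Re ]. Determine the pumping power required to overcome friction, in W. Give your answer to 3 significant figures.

P ≈ 70.7 W

Cross-sectional area A = πD²/4 = π(0.0105)²/4 = 8.659e-05 m²; mean velocity V = Q/A = 7.89e-05/8.659e-05 = 0.9112 m/s.
Reynolds number Re = ρVD/μ = 1020 · 0.9112 · 0.0105 / 0.00101 = 9662.
Re > 4000 → turbulent. Relative roughness ε/D = 1.8e-06/0.0105 = 0.000171. Haaland: 1/√f = -1.8 log₁₀[(0.000171/3.7)^1.11 + 6.9/9662] = -1.8 log₁₀[1.55e-05 + 0.000714] = 5.646, so f = 0.03137.
Total minor-loss coefficient ΣK = 3·0.35 + 3·0.44 + 4·1.7 = 9.17.
ΔP = [f·L/D + ΣK]·(ρV²/2) = [0.03137·705/0.0105 + 9.17]·(1020·0.9112²/2) = [2106 + 9.17]·423.4 = 8.956e+05 Pa.
Pumping power P = QΔP = 7.89e-05·8.956e+05 = 70.66 W = 70.7 W.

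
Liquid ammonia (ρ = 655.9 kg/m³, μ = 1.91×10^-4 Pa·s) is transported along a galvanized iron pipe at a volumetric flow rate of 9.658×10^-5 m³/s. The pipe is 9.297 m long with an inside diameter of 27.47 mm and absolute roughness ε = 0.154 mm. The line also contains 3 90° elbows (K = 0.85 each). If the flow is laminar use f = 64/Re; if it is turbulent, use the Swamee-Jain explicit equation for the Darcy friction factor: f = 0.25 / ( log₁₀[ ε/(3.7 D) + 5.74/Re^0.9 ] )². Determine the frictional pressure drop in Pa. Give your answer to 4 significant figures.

Cross-sectional area A = πD²/4 = π(0.02747)²/4 = 0.0005927 m²; mean velocity V = Q/A = 9.658e-05/0.0005927 = 0.163 m/s.
Reynolds number Re = ρVD/μ = 655.9 · 0.163 · 0.02747 / 0.000191 = 1.537e+04.
Re > 4000 → turbulent. Relative roughness ε/D = 0.000154/0.02747 = 0.00561. Swamee-Jain: f = 0.25/(log₁₀[0.00561/3.7 + 5.74/1.537e+04^0.9])² = 0.25/(log₁₀[0.00152 + 0.000979])² = 0.25/(-2.603)² = 0.0369.
Total minor-loss coefficient ΣK = 3·0.85 = 2.55.
ΔP = [f·L/D + ΣK]·(ρV²/2) = [0.0369·9.297/0.02747 + 2.55]·(655.9·0.163²/2) = [12.49 + 2.55]·8.709 = 131 Pa.

ΔP ≈ 131.0 Pa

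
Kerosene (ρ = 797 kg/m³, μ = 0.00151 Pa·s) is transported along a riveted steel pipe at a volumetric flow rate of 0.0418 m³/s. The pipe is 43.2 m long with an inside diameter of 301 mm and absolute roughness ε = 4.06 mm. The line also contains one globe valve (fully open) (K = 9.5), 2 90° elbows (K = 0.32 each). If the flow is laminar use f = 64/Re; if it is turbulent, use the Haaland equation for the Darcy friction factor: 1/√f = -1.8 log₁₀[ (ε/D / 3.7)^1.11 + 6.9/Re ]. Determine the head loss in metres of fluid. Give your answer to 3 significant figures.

h_f ≈ 0.286 m

Cross-sectional area A = πD²/4 = π(0.301)²/4 = 0.07116 m²; mean velocity V = Q/A = 0.0418/0.07116 = 0.5874 m/s.
Reynolds number Re = ρVD/μ = 797 · 0.5874 · 0.301 / 0.00151 = 9.333e+04.
Re > 4000 → turbulent. Relative roughness ε/D = 0.00406/0.301 = 0.0135. Haaland: 1/√f = -1.8 log₁₀[(0.0135/3.7)^1.11 + 6.9/9.333e+04] = -1.8 log₁₀[0.00197 + 7.39e-05] = 4.843, so f = 0.04264.
Total minor-loss coefficient ΣK = 1·9.5 + 2·0.32 = 10.1.
ΔP = [f·L/D + ΣK]·(ρV²/2) = [0.04264·43.2/0.301 + 10.1]·(797·0.5874²/2) = [6.12 + 10.1]·137.5 = 2236 Pa.
Head loss h_f = ΔP/(ρg) = 2236/(797·9.81) = 0.286 m.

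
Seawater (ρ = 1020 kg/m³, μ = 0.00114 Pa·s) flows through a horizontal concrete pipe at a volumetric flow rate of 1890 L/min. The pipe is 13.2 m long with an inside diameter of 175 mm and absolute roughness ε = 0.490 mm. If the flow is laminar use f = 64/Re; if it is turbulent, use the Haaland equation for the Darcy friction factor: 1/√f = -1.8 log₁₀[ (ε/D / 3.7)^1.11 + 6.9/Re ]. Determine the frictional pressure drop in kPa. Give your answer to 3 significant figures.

Q = 1890 L/min = 1890/60000 = 0.0315 m³/s.
Cross-sectional area A = πD²/4 = π(0.175)²/4 = 0.02405 m²; mean velocity V = Q/A = 0.0315/0.02405 = 1.31 m/s.
Reynolds number Re = ρVD/μ = 1020 · 1.31 · 0.175 / 0.00114 = 2.051e+05.
Re > 4000 → turbulent. Relative roughness ε/D = 0.00049/0.175 = 0.0028. Haaland: 1/√f = -1.8 log₁₀[(0.0028/3.7)^1.11 + 6.9/2.051e+05] = -1.8 log₁₀[0.000343 + 3.36e-05] = 6.163, so f = 0.02633.
Darcy-Weisbach: ΔP = f(L/D)(ρV²/2) = 0.02633·(13.2/0.175)·(1020·1.31²/2) = 0.02633·75.43·874.7 = 1737 Pa.
ΔP = 1737 Pa = 1.74 kPa.

ΔP ≈ 1.74 kPa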